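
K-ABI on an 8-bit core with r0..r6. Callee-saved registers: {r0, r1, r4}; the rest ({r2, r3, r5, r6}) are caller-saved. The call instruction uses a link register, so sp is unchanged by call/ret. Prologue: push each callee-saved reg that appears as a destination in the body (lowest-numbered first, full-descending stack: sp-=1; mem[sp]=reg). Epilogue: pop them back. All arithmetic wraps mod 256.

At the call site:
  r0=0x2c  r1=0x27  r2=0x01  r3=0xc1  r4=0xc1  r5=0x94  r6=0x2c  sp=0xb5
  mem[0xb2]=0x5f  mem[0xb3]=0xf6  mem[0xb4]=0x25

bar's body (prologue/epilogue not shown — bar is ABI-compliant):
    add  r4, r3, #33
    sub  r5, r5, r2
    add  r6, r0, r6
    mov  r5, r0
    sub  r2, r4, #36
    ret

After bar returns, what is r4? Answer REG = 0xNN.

REG = 0xc1

prologue: push r4 -> mem[0xb4]=0xc1, sp=0xb4
body[0] add  r4, r3, #33 -> r4=0xe2
body[1] sub  r5, r5, r2 -> r5=0x93
body[2] add  r6, r0, r6 -> r6=0x58
body[3] mov  r5, r0 -> r5=0x2c
body[4] sub  r2, r4, #36 -> r2=0xbe
epilogue: pop r4=0xc1, sp=0xb5
r4 is callee-saved -> restored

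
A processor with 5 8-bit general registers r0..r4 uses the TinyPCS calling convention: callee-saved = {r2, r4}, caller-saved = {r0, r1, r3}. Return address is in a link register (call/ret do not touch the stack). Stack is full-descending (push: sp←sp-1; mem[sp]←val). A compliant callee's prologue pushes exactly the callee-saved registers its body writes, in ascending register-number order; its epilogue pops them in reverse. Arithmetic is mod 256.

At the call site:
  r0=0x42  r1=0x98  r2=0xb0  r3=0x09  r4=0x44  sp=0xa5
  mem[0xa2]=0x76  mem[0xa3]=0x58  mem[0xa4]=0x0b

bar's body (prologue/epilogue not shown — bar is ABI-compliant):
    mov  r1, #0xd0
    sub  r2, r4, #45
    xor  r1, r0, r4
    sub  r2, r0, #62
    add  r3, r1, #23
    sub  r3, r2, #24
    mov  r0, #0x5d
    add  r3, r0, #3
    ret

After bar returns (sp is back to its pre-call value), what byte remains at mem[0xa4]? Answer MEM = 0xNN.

MEM = 0xb0

prologue: push r2 → mem[0xa4]=0xb0, sp=0xa4
body[0] mov  r1, #0xd0 → r1=0xd0
body[1] sub  r2, r4, #45 → r2=0x17
body[2] xor  r1, r0, r4 → r1=0x06
body[3] sub  r2, r0, #62 → r2=0x04
body[4] add  r3, r1, #23 → r3=0x1d
body[5] sub  r3, r2, #24 → r3=0xec
body[6] mov  r0, #0x5d → r0=0x5d
body[7] add  r3, r0, #3 → r3=0x60
epilogue: pop r2=0xb0, sp=0xa5
prologue pushed ['r2'] at ['0xa4']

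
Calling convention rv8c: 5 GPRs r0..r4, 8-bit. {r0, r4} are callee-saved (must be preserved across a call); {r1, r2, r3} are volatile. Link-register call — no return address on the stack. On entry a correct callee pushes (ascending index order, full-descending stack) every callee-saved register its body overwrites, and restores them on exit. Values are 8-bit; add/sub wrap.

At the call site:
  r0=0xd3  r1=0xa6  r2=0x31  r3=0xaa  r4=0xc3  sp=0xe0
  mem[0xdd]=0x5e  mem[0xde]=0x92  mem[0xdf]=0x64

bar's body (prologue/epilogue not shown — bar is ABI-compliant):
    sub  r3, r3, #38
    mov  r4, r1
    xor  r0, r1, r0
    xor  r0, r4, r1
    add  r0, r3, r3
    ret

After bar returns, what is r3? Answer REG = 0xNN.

REG = 0x84

prologue: push r0 -> mem[0xdf]=0xd3, sp=0xdf
prologue: push r4 -> mem[0xde]=0xc3, sp=0xde
body[0] sub  r3, r3, #38 -> r3=0x84
body[1] mov  r4, r1 -> r4=0xa6
body[2] xor  r0, r1, r0 -> r0=0x75
body[3] xor  r0, r4, r1 -> r0=0x00
body[4] add  r0, r3, r3 -> r0=0x08
epilogue: pop r4=0xc3, sp=0xdf
epilogue: pop r0=0xd3, sp=0xe0
r3 is caller-saved -> body value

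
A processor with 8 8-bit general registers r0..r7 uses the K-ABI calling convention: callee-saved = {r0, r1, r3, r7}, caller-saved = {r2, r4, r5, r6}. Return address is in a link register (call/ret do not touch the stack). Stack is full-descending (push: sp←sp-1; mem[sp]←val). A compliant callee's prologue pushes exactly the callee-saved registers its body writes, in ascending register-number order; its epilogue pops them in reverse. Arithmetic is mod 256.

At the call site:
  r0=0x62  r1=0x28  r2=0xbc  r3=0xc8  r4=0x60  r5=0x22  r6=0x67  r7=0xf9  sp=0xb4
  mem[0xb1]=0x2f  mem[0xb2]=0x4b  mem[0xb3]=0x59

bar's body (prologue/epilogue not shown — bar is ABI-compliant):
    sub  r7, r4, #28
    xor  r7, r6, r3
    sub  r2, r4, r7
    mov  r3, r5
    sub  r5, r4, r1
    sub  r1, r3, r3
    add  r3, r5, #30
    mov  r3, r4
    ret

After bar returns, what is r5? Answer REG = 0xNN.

prologue: push r1 -> mem[0xb3]=0x28, sp=0xb3
prologue: push r3 -> mem[0xb2]=0xc8, sp=0xb2
prologue: push r7 -> mem[0xb1]=0xf9, sp=0xb1
body[0] sub  r7, r4, #28 -> r7=0x44
body[1] xor  r7, r6, r3 -> r7=0xaf
body[2] sub  r2, r4, r7 -> r2=0xb1
body[3] mov  r3, r5 -> r3=0x22
body[4] sub  r5, r4, r1 -> r5=0x38
body[5] sub  r1, r3, r3 -> r1=0x00
body[6] add  r3, r5, #30 -> r3=0x56
body[7] mov  r3, r4 -> r3=0x60
epilogue: pop r7=0xf9, sp=0xb2
epilogue: pop r3=0xc8, sp=0xb3
epilogue: pop r1=0x28, sp=0xb4
r5 is caller-saved -> body value

REG = 0x38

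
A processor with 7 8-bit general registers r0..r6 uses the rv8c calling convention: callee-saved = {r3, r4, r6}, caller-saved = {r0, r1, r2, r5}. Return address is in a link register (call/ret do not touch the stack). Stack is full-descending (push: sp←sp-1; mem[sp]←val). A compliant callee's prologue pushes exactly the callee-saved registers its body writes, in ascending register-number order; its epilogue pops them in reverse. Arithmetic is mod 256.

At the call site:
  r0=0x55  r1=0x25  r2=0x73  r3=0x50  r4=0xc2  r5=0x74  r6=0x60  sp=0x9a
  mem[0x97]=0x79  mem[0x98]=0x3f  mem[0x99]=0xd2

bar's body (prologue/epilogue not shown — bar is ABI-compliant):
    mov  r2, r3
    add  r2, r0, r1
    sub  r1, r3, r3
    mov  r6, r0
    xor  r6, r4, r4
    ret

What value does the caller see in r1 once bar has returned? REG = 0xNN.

REG = 0x00

prologue: push r6 → mem[0x99]=0x60, sp=0x99
body[0] mov  r2, r3 → r2=0x50
body[1] add  r2, r0, r1 → r2=0x7a
body[2] sub  r1, r3, r3 → r1=0x00
body[3] mov  r6, r0 → r6=0x55
body[4] xor  r6, r4, r4 → r6=0x00
epilogue: pop r6=0x60, sp=0x9a
r1 is caller-saved → body value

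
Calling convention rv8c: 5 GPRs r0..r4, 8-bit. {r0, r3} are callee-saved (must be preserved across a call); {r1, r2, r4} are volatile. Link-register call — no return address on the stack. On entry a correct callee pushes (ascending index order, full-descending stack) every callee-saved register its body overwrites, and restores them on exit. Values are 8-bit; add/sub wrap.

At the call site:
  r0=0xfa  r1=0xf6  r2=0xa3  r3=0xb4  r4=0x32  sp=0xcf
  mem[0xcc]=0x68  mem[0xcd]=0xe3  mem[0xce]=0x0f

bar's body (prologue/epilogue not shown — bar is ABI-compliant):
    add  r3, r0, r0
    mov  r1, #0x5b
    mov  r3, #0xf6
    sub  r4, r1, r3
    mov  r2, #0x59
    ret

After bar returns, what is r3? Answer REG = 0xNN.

prologue: push r3 → mem[0xce]=0xb4, sp=0xce
body[0] add  r3, r0, r0 → r3=0xf4
body[1] mov  r1, #0x5b → r1=0x5b
body[2] mov  r3, #0xf6 → r3=0xf6
body[3] sub  r4, r1, r3 → r4=0x65
body[4] mov  r2, #0x59 → r2=0x59
epilogue: pop r3=0xb4, sp=0xcf
r3 is callee-saved → restored

REG = 0xb4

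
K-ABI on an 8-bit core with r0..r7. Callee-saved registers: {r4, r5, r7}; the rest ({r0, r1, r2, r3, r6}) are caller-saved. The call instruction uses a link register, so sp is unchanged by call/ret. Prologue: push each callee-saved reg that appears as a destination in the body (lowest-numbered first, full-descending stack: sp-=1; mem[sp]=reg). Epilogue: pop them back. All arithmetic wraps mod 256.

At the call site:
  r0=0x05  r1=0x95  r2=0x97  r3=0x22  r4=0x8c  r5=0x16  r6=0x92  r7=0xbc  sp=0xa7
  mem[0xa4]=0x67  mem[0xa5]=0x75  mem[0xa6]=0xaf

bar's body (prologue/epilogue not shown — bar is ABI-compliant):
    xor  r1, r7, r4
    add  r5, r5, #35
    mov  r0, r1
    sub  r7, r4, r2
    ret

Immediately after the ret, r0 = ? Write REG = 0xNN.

REG = 0x30

prologue: push r5 -> mem[0xa6]=0x16, sp=0xa6
prologue: push r7 -> mem[0xa5]=0xbc, sp=0xa5
body[0] xor  r1, r7, r4 -> r1=0x30
body[1] add  r5, r5, #35 -> r5=0x39
body[2] mov  r0, r1 -> r0=0x30
body[3] sub  r7, r4, r2 -> r7=0xf5
epilogue: pop r7=0xbc, sp=0xa6
epilogue: pop r5=0x16, sp=0xa7
r0 is caller-saved -> body value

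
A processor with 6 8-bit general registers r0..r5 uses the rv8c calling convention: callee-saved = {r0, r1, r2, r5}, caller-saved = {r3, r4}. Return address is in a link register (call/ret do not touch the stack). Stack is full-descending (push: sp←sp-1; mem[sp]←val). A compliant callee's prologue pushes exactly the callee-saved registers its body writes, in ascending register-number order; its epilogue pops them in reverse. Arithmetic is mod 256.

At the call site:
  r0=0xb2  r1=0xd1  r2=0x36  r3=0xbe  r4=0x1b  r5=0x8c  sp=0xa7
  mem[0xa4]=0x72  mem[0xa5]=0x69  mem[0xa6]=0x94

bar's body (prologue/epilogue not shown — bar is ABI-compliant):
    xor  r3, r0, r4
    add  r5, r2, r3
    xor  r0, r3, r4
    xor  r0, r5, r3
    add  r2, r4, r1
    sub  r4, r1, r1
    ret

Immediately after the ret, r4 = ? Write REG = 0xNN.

prologue: push r0 → mem[0xa6]=0xb2, sp=0xa6
prologue: push r2 → mem[0xa5]=0x36, sp=0xa5
prologue: push r5 → mem[0xa4]=0x8c, sp=0xa4
body[0] xor  r3, r0, r4 → r3=0xa9
body[1] add  r5, r2, r3 → r5=0xdf
body[2] xor  r0, r3, r4 → r0=0xb2
body[3] xor  r0, r5, r3 → r0=0x76
body[4] add  r2, r4, r1 → r2=0xec
body[5] sub  r4, r1, r1 → r4=0x00
epilogue: pop r5=0x8c, sp=0xa5
epilogue: pop r2=0x36, sp=0xa6
epilogue: pop r0=0xb2, sp=0xa7
r4 is caller-saved → body value

REG = 0x00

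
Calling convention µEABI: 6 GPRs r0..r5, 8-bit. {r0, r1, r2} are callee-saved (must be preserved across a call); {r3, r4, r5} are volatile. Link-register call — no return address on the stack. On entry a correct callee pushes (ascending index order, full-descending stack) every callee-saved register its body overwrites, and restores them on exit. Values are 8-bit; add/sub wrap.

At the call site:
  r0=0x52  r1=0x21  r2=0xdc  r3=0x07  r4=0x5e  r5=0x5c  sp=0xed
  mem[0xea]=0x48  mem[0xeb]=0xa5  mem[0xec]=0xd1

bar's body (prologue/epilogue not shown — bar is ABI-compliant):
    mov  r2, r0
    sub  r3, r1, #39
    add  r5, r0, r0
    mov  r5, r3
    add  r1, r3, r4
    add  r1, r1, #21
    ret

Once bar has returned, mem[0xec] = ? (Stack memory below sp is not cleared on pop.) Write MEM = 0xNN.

MEM = 0x21

prologue: push r1 → mem[0xec]=0x21, sp=0xec
prologue: push r2 → mem[0xeb]=0xdc, sp=0xeb
body[0] mov  r2, r0 → r2=0x52
body[1] sub  r3, r1, #39 → r3=0xfa
body[2] add  r5, r0, r0 → r5=0xa4
body[3] mov  r5, r3 → r5=0xfa
body[4] add  r1, r3, r4 → r1=0x58
body[5] add  r1, r1, #21 → r1=0x6d
epilogue: pop r2=0xdc, sp=0xec
epilogue: pop r1=0x21, sp=0xed
prologue pushed ['r1', 'r2'] at ['0xec', '0xeb']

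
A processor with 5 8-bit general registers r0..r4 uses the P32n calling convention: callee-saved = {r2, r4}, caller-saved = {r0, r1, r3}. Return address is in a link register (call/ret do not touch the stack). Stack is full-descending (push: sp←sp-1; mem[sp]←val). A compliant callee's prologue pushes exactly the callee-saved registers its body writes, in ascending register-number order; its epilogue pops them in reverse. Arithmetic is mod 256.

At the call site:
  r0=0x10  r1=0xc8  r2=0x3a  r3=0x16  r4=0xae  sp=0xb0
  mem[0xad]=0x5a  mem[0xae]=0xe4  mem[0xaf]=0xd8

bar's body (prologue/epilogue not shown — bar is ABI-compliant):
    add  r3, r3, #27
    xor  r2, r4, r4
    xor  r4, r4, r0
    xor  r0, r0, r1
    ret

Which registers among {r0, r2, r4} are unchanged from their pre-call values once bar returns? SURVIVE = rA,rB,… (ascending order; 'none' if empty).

prologue: push r2 -> mem[0xaf]=0x3a, sp=0xaf
prologue: push r4 -> mem[0xae]=0xae, sp=0xae
body[0] add  r3, r3, #27 -> r3=0x31
body[1] xor  r2, r4, r4 -> r2=0x00
body[2] xor  r4, r4, r0 -> r4=0xbe
body[3] xor  r0, r0, r1 -> r0=0xd8
epilogue: pop r4=0xae, sp=0xaf
epilogue: pop r2=0x3a, sp=0xb0
r0: caller-saved, written=True
r2: callee-saved, written=True
r4: callee-saved, written=True

SURVIVE = r2,r4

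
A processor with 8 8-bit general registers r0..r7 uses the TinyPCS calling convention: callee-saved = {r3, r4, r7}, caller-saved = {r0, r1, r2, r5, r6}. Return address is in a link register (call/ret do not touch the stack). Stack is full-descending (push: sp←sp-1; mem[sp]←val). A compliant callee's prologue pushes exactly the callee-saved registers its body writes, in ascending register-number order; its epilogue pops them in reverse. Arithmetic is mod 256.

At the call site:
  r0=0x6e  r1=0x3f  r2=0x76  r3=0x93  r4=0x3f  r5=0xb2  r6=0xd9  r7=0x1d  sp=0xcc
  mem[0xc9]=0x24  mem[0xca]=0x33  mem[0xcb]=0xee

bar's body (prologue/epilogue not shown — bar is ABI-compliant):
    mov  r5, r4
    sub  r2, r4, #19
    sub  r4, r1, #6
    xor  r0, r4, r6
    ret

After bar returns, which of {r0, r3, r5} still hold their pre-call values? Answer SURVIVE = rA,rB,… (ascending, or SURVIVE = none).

prologue: push r4 → mem[0xcb]=0x3f, sp=0xcb
body[0] mov  r5, r4 → r5=0x3f
body[1] sub  r2, r4, #19 → r2=0x2c
body[2] sub  r4, r1, #6 → r4=0x39
body[3] xor  r0, r4, r6 → r0=0xe0
epilogue: pop r4=0x3f, sp=0xcc
r0: caller-saved, written=True
r3: callee-saved, written=False
r5: caller-saved, written=True

SURVIVE = r3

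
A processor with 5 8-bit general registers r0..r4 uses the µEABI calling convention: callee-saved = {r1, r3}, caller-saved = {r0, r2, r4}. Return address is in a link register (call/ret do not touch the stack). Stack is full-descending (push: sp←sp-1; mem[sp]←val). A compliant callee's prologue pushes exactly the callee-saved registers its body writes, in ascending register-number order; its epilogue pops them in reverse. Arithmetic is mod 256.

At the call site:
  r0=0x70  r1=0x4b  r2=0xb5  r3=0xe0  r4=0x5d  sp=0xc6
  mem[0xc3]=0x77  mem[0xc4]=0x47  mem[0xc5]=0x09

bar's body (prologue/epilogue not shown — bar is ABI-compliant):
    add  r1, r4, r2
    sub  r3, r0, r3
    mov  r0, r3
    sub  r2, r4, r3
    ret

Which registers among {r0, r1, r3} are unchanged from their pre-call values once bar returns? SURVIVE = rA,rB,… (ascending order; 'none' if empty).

SURVIVE = r1,r3

prologue: push r1 → mem[0xc5]=0x4b, sp=0xc5
prologue: push r3 → mem[0xc4]=0xe0, sp=0xc4
body[0] add  r1, r4, r2 → r1=0x12
body[1] sub  r3, r0, r3 → r3=0x90
body[2] mov  r0, r3 → r0=0x90
body[3] sub  r2, r4, r3 → r2=0xcd
epilogue: pop r3=0xe0, sp=0xc5
epilogue: pop r1=0x4b, sp=0xc6
r0: caller-saved, written=True
r1: callee-saved, written=True
r3: callee-saved, written=True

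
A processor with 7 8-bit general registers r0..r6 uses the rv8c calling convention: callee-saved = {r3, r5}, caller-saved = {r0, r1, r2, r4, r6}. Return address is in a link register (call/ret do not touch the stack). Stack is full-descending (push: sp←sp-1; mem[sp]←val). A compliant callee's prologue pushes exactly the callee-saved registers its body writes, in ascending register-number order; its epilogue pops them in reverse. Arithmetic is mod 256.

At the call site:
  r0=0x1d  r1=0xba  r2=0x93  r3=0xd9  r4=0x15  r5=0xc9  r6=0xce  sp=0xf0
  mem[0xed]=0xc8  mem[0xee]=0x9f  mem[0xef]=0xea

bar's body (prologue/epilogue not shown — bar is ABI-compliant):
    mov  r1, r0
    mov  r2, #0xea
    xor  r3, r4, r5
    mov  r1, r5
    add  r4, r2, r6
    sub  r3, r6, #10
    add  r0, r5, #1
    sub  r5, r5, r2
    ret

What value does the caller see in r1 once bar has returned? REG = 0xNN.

prologue: push r3 → mem[0xef]=0xd9, sp=0xef
prologue: push r5 → mem[0xee]=0xc9, sp=0xee
body[0] mov  r1, r0 → r1=0x1d
body[1] mov  r2, #0xea → r2=0xea
body[2] xor  r3, r4, r5 → r3=0xdc
body[3] mov  r1, r5 → r1=0xc9
body[4] add  r4, r2, r6 → r4=0xb8
body[5] sub  r3, r6, #10 → r3=0xc4
body[6] add  r0, r5, #1 → r0=0xca
body[7] sub  r5, r5, r2 → r5=0xdf
epilogue: pop r5=0xc9, sp=0xef
epilogue: pop r3=0xd9, sp=0xf0
r1 is caller-saved → body value

REG = 0xc9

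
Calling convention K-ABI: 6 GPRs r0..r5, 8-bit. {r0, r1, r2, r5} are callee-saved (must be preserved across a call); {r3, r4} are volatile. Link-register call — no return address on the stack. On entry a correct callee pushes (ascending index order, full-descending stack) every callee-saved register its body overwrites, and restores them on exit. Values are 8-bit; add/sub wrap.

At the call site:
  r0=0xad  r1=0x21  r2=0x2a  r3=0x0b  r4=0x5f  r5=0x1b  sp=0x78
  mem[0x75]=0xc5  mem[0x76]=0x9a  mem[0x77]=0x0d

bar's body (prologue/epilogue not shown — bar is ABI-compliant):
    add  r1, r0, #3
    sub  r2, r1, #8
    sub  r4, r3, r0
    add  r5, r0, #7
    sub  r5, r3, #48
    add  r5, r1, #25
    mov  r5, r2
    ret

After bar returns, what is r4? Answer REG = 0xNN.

prologue: push r1 → mem[0x77]=0x21, sp=0x77
prologue: push r2 → mem[0x76]=0x2a, sp=0x76
prologue: push r5 → mem[0x75]=0x1b, sp=0x75
body[0] add  r1, r0, #3 → r1=0xb0
body[1] sub  r2, r1, #8 → r2=0xa8
body[2] sub  r4, r3, r0 → r4=0x5e
body[3] add  r5, r0, #7 → r5=0xb4
body[4] sub  r5, r3, #48 → r5=0xdb
body[5] add  r5, r1, #25 → r5=0xc9
body[6] mov  r5, r2 → r5=0xa8
epilogue: pop r5=0x1b, sp=0x76
epilogue: pop r2=0x2a, sp=0x77
epilogue: pop r1=0x21, sp=0x78
r4 is caller-saved → body value

REG = 0x5e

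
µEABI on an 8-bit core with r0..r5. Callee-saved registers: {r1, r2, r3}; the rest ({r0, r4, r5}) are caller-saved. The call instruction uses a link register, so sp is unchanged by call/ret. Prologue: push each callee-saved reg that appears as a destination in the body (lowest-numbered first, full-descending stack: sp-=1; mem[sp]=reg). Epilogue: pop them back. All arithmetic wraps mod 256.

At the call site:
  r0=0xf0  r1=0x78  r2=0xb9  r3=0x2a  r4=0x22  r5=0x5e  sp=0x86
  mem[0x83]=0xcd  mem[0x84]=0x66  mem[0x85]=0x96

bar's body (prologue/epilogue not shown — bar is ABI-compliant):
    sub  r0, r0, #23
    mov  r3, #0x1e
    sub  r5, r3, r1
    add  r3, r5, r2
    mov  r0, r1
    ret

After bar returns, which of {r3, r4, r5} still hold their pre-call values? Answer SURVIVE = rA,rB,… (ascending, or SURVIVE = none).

prologue: push r3 -> mem[0x85]=0x2a, sp=0x85
body[0] sub  r0, r0, #23 -> r0=0xd9
body[1] mov  r3, #0x1e -> r3=0x1e
body[2] sub  r5, r3, r1 -> r5=0xa6
body[3] add  r3, r5, r2 -> r3=0x5f
body[4] mov  r0, r1 -> r0=0x78
epilogue: pop r3=0x2a, sp=0x86
r3: callee-saved, written=True
r4: caller-saved, written=False
r5: caller-saved, written=True

SURVIVE = r3,r4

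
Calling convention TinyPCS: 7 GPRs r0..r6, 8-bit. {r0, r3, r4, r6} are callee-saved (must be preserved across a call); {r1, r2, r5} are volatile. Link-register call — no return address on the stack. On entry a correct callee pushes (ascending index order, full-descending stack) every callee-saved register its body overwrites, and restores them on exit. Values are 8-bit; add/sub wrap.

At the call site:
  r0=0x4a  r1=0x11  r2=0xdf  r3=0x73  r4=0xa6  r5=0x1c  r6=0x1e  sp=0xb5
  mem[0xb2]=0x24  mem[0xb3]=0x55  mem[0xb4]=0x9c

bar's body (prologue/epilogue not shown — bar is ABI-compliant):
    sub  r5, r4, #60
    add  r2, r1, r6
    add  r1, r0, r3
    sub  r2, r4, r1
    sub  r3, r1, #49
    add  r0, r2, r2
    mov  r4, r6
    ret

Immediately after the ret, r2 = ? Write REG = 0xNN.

prologue: push r0 -> mem[0xb4]=0x4a, sp=0xb4
prologue: push r3 -> mem[0xb3]=0x73, sp=0xb3
prologue: push r4 -> mem[0xb2]=0xa6, sp=0xb2
body[0] sub  r5, r4, #60 -> r5=0x6a
body[1] add  r2, r1, r6 -> r2=0x2f
body[2] add  r1, r0, r3 -> r1=0xbd
body[3] sub  r2, r4, r1 -> r2=0xe9
body[4] sub  r3, r1, #49 -> r3=0x8c
body[5] add  r0, r2, r2 -> r0=0xd2
body[6] mov  r4, r6 -> r4=0x1e
epilogue: pop r4=0xa6, sp=0xb3
epilogue: pop r3=0x73, sp=0xb4
epilogue: pop r0=0x4a, sp=0xb5
r2 is caller-saved -> body value

REG = 0xe9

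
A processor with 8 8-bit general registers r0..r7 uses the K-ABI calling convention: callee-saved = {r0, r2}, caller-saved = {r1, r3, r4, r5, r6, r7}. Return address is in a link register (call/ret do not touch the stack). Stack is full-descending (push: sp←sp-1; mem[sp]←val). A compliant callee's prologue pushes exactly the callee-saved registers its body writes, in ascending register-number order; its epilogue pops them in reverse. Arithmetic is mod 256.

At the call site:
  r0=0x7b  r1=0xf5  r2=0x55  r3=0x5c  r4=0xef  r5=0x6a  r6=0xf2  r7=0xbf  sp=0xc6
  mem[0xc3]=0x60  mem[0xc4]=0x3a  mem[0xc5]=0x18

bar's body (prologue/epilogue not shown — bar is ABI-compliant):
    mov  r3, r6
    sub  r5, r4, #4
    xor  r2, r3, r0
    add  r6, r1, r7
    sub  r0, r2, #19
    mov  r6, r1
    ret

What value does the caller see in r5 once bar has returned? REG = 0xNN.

prologue: push r0 → mem[0xc5]=0x7b, sp=0xc5
prologue: push r2 → mem[0xc4]=0x55, sp=0xc4
body[0] mov  r3, r6 → r3=0xf2
body[1] sub  r5, r4, #4 → r5=0xeb
body[2] xor  r2, r3, r0 → r2=0x89
body[3] add  r6, r1, r7 → r6=0xb4
body[4] sub  r0, r2, #19 → r0=0x76
body[5] mov  r6, r1 → r6=0xf5
epilogue: pop r2=0x55, sp=0xc5
epilogue: pop r0=0x7b, sp=0xc6
r5 is caller-saved → body value

REG = 0xeb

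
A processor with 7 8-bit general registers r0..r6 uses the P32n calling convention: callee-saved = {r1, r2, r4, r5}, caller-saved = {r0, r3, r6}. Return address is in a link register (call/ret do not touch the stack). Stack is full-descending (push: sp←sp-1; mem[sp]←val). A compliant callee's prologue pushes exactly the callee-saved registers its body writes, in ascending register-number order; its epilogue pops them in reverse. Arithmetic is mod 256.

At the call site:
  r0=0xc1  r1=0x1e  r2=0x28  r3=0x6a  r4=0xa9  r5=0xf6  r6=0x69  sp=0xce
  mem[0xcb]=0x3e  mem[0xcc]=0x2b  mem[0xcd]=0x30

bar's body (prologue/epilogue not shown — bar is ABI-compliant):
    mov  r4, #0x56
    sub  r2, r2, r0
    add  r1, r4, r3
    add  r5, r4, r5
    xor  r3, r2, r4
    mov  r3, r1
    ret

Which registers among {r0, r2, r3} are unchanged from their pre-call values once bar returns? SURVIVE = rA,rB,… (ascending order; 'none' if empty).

prologue: push r1 -> mem[0xcd]=0x1e, sp=0xcd
prologue: push r2 -> mem[0xcc]=0x28, sp=0xcc
prologue: push r4 -> mem[0xcb]=0xa9, sp=0xcb
prologue: push r5 -> mem[0xca]=0xf6, sp=0xca
body[0] mov  r4, #0x56 -> r4=0x56
body[1] sub  r2, r2, r0 -> r2=0x67
body[2] add  r1, r4, r3 -> r1=0xc0
body[3] add  r5, r4, r5 -> r5=0x4c
body[4] xor  r3, r2, r4 -> r3=0x31
body[5] mov  r3, r1 -> r3=0xc0
epilogue: pop r5=0xf6, sp=0xcb
epilogue: pop r4=0xa9, sp=0xcc
epilogue: pop r2=0x28, sp=0xcd
epilogue: pop r1=0x1e, sp=0xce
r0: caller-saved, written=False
r2: callee-saved, written=True
r3: caller-saved, written=True

SURVIVE = r0,r2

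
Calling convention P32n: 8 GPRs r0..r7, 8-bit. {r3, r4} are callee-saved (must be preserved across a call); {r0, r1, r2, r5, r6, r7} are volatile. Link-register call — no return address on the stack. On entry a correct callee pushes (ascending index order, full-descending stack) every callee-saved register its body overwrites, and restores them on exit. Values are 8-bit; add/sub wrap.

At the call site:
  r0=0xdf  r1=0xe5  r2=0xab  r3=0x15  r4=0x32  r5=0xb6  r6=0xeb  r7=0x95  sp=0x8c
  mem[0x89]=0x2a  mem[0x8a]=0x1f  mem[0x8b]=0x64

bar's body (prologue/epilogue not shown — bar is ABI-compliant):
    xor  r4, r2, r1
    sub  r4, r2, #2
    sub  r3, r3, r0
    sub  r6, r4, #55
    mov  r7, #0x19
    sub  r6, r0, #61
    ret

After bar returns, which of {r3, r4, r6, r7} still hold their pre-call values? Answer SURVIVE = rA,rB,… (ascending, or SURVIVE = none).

SURVIVE = r3,r4

prologue: push r3 → mem[0x8b]=0x15, sp=0x8b
prologue: push r4 → mem[0x8a]=0x32, sp=0x8a
body[0] xor  r4, r2, r1 → r4=0x4e
body[1] sub  r4, r2, #2 → r4=0xa9
body[2] sub  r3, r3, r0 → r3=0x36
body[3] sub  r6, r4, #55 → r6=0x72
body[4] mov  r7, #0x19 → r7=0x19
body[5] sub  r6, r0, #61 → r6=0xa2
epilogue: pop r4=0x32, sp=0x8b
epilogue: pop r3=0x15, sp=0x8c
r3: callee-saved, written=True
r4: callee-saved, written=True
r6: caller-saved, written=True
r7: caller-saved, written=True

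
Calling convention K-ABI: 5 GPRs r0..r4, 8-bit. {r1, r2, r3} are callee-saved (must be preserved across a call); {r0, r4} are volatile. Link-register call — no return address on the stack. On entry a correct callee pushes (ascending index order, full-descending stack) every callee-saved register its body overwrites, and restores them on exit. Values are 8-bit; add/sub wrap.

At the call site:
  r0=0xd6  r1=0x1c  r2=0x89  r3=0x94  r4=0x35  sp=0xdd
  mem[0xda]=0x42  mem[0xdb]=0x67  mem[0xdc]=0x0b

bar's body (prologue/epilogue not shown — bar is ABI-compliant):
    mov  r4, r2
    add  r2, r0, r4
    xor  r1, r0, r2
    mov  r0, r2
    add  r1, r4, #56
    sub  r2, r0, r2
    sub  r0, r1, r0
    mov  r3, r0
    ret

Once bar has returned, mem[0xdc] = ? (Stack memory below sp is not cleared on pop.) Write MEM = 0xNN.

MEM = 0x1c

prologue: push r1 -> mem[0xdc]=0x1c, sp=0xdc
prologue: push r2 -> mem[0xdb]=0x89, sp=0xdb
prologue: push r3 -> mem[0xda]=0x94, sp=0xda
body[0] mov  r4, r2 -> r4=0x89
body[1] add  r2, r0, r4 -> r2=0x5f
body[2] xor  r1, r0, r2 -> r1=0x89
body[3] mov  r0, r2 -> r0=0x5f
body[4] add  r1, r4, #56 -> r1=0xc1
body[5] sub  r2, r0, r2 -> r2=0x00
body[6] sub  r0, r1, r0 -> r0=0x62
body[7] mov  r3, r0 -> r3=0x62
epilogue: pop r3=0x94, sp=0xdb
epilogue: pop r2=0x89, sp=0xdc
epilogue: pop r1=0x1c, sp=0xdd
prologue pushed ['r1', 'r2', 'r3'] at ['0xdc', '0xdb', '0xda']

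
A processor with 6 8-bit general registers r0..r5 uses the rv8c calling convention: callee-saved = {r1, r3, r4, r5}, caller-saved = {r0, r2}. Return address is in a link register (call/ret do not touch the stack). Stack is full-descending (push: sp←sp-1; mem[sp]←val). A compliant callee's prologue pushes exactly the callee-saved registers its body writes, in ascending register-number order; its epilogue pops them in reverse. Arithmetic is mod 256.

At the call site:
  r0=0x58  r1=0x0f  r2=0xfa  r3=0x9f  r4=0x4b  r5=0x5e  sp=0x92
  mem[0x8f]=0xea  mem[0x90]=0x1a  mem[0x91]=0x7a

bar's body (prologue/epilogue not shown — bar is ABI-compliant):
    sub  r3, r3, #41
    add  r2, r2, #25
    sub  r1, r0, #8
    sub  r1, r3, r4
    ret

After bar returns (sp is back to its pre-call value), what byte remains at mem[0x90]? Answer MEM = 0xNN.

MEM = 0x9f

prologue: push r1 → mem[0x91]=0x0f, sp=0x91
prologue: push r3 → mem[0x90]=0x9f, sp=0x90
body[0] sub  r3, r3, #41 → r3=0x76
body[1] add  r2, r2, #25 → r2=0x13
body[2] sub  r1, r0, #8 → r1=0x50
body[3] sub  r1, r3, r4 → r1=0x2b
epilogue: pop r3=0x9f, sp=0x91
epilogue: pop r1=0x0f, sp=0x92
prologue pushed ['r1', 'r3'] at ['0x91', '0x90']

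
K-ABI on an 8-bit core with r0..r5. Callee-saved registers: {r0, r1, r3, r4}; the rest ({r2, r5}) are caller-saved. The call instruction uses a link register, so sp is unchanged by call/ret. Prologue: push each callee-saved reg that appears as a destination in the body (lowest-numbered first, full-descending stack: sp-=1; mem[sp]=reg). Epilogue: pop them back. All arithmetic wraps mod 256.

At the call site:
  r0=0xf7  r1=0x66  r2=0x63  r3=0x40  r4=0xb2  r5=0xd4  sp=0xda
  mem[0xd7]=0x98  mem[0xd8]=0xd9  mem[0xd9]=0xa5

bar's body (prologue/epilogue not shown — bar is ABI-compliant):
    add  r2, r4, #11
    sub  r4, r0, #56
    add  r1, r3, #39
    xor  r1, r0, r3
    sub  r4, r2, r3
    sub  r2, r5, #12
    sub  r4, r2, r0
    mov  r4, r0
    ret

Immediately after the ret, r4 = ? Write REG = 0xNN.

prologue: push r1 -> mem[0xd9]=0x66, sp=0xd9
prologue: push r4 -> mem[0xd8]=0xb2, sp=0xd8
body[0] add  r2, r4, #11 -> r2=0xbd
body[1] sub  r4, r0, #56 -> r4=0xbf
body[2] add  r1, r3, #39 -> r1=0x67
body[3] xor  r1, r0, r3 -> r1=0xb7
body[4] sub  r4, r2, r3 -> r4=0x7d
body[5] sub  r2, r5, #12 -> r2=0xc8
body[6] sub  r4, r2, r0 -> r4=0xd1
body[7] mov  r4, r0 -> r4=0xf7
epilogue: pop r4=0xb2, sp=0xd9
epilogue: pop r1=0x66, sp=0xda
r4 is callee-saved -> restored

REG = 0xb2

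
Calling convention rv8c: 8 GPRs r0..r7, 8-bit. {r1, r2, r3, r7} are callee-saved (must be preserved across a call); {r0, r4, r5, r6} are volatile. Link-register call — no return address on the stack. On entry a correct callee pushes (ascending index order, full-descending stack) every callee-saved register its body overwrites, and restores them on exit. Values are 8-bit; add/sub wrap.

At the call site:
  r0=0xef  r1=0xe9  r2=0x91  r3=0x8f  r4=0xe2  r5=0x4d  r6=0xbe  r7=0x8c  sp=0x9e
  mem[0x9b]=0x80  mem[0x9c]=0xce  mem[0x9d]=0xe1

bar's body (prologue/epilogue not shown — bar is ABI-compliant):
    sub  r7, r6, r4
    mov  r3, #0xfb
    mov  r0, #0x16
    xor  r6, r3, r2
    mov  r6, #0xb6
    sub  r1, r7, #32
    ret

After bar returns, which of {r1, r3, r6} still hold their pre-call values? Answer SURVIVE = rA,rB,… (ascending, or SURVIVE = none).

SURVIVE = r1,r3

prologue: push r1 → mem[0x9d]=0xe9, sp=0x9d
prologue: push r3 → mem[0x9c]=0x8f, sp=0x9c
prologue: push r7 → mem[0x9b]=0x8c, sp=0x9b
body[0] sub  r7, r6, r4 → r7=0xdc
body[1] mov  r3, #0xfb → r3=0xfb
body[2] mov  r0, #0x16 → r0=0x16
body[3] xor  r6, r3, r2 → r6=0x6a
body[4] mov  r6, #0xb6 → r6=0xb6
body[5] sub  r1, r7, #32 → r1=0xbc
epilogue: pop r7=0x8c, sp=0x9c
epilogue: pop r3=0x8f, sp=0x9d
epilogue: pop r1=0xe9, sp=0x9e
r1: callee-saved, written=True
r3: callee-saved, written=True
r6: caller-saved, written=True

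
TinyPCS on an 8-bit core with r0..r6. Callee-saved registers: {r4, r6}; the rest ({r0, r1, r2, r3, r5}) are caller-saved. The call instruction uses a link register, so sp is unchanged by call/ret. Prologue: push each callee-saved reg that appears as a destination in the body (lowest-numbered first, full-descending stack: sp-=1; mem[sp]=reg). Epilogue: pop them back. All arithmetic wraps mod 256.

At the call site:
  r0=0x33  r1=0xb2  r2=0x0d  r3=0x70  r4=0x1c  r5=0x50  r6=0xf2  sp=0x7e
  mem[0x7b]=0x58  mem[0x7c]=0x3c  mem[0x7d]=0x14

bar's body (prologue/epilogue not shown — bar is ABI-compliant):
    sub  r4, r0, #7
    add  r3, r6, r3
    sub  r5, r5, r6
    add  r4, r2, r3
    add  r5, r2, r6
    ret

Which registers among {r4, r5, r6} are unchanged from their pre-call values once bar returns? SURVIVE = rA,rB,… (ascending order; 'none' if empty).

prologue: push r4 -> mem[0x7d]=0x1c, sp=0x7d
body[0] sub  r4, r0, #7 -> r4=0x2c
body[1] add  r3, r6, r3 -> r3=0x62
body[2] sub  r5, r5, r6 -> r5=0x5e
body[3] add  r4, r2, r3 -> r4=0x6f
body[4] add  r5, r2, r6 -> r5=0xff
epilogue: pop r4=0x1c, sp=0x7e
r4: callee-saved, written=True
r5: caller-saved, written=True
r6: callee-saved, written=False

SURVIVE = r4,r6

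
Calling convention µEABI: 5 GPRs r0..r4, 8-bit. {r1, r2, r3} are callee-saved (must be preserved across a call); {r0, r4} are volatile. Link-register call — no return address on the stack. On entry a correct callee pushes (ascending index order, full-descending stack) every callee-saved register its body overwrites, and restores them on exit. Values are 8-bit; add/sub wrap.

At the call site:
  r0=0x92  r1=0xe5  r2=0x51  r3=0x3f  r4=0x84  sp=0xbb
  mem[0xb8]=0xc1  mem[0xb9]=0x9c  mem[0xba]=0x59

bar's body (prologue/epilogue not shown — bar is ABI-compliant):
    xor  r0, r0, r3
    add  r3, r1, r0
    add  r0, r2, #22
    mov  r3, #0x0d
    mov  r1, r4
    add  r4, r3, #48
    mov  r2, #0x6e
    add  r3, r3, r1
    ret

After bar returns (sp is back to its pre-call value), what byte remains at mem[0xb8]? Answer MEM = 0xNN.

prologue: push r1 → mem[0xba]=0xe5, sp=0xba
prologue: push r2 → mem[0xb9]=0x51, sp=0xb9
prologue: push r3 → mem[0xb8]=0x3f, sp=0xb8
body[0] xor  r0, r0, r3 → r0=0xad
body[1] add  r3, r1, r0 → r3=0x92
body[2] add  r0, r2, #22 → r0=0x67
body[3] mov  r3, #0x0d → r3=0x0d
body[4] mov  r1, r4 → r1=0x84
body[5] add  r4, r3, #48 → r4=0x3d
body[6] mov  r2, #0x6e → r2=0x6e
body[7] add  r3, r3, r1 → r3=0x91
epilogue: pop r3=0x3f, sp=0xb9
epilogue: pop r2=0x51, sp=0xba
epilogue: pop r1=0xe5, sp=0xbb
prologue pushed ['r1', 'r2', 'r3'] at ['0xba', '0xb9', '0xb8']

MEM = 0x3f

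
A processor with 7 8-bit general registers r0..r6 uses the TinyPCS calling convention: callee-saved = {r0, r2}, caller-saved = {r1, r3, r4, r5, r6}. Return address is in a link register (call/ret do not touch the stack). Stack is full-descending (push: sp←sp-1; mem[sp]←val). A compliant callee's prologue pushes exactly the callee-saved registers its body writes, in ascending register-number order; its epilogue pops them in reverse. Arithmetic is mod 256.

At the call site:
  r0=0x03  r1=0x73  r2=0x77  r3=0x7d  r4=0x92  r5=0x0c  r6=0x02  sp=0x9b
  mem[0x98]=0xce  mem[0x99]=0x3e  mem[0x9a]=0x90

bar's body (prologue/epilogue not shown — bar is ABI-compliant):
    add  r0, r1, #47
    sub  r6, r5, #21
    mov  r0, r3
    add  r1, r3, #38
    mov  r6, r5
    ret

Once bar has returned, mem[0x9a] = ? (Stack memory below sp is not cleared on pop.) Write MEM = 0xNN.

prologue: push r0 -> mem[0x9a]=0x03, sp=0x9a
body[0] add  r0, r1, #47 -> r0=0xa2
body[1] sub  r6, r5, #21 -> r6=0xf7
body[2] mov  r0, r3 -> r0=0x7d
body[3] add  r1, r3, #38 -> r1=0xa3
body[4] mov  r6, r5 -> r6=0x0c
epilogue: pop r0=0x03, sp=0x9b
prologue pushed ['r0'] at ['0x9a']

MEM = 0x03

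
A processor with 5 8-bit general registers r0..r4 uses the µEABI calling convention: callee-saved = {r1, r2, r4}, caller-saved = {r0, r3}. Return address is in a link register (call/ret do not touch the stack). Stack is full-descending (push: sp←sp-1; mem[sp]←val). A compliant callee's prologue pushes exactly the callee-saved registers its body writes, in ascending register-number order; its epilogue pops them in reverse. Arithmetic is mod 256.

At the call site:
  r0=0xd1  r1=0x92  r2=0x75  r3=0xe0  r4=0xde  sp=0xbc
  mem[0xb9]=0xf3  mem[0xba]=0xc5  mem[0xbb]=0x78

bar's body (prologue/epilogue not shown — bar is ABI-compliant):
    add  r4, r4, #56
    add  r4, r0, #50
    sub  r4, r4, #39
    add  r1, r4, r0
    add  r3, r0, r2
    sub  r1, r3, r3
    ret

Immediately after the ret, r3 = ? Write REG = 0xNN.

prologue: push r1 -> mem[0xbb]=0x92, sp=0xbb
prologue: push r4 -> mem[0xba]=0xde, sp=0xba
body[0] add  r4, r4, #56 -> r4=0x16
body[1] add  r4, r0, #50 -> r4=0x03
body[2] sub  r4, r4, #39 -> r4=0xdc
body[3] add  r1, r4, r0 -> r1=0xad
body[4] add  r3, r0, r2 -> r3=0x46
body[5] sub  r1, r3, r3 -> r1=0x00
epilogue: pop r4=0xde, sp=0xbb
epilogue: pop r1=0x92, sp=0xbc
r3 is caller-saved -> body value

REG = 0x46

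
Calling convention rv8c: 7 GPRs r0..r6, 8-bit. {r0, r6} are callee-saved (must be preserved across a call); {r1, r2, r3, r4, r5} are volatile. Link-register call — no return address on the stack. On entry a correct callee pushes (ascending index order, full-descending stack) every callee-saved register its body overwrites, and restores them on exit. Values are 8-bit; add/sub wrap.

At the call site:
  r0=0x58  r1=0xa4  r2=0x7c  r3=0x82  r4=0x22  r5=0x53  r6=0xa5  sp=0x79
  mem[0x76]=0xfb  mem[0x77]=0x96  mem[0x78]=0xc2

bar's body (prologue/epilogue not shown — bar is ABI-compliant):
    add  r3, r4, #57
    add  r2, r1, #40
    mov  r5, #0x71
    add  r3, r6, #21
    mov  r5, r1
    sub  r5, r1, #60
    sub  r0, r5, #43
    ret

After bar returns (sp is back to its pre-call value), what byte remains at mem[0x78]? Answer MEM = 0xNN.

prologue: push r0 → mem[0x78]=0x58, sp=0x78
body[0] add  r3, r4, #57 → r3=0x5b
body[1] add  r2, r1, #40 → r2=0xcc
body[2] mov  r5, #0x71 → r5=0x71
body[3] add  r3, r6, #21 → r3=0xba
body[4] mov  r5, r1 → r5=0xa4
body[5] sub  r5, r1, #60 → r5=0x68
body[6] sub  r0, r5, #43 → r0=0x3d
epilogue: pop r0=0x58, sp=0x79
prologue pushed ['r0'] at ['0x78']

MEM = 0x58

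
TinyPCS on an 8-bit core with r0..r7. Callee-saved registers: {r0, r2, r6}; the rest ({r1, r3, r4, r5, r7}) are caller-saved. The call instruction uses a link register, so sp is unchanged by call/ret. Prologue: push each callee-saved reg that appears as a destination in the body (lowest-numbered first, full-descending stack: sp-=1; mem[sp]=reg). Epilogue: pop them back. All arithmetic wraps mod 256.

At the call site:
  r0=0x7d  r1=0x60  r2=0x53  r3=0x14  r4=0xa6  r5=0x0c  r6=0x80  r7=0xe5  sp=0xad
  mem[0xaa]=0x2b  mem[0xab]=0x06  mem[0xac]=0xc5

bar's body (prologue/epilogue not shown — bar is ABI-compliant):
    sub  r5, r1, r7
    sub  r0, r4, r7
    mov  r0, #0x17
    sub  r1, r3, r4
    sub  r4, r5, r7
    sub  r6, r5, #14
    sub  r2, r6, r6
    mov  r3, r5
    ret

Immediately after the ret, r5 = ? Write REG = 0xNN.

REG = 0x7b

prologue: push r0 -> mem[0xac]=0x7d, sp=0xac
prologue: push r2 -> mem[0xab]=0x53, sp=0xab
prologue: push r6 -> mem[0xaa]=0x80, sp=0xaa
body[0] sub  r5, r1, r7 -> r5=0x7b
body[1] sub  r0, r4, r7 -> r0=0xc1
body[2] mov  r0, #0x17 -> r0=0x17
body[3] sub  r1, r3, r4 -> r1=0x6e
body[4] sub  r4, r5, r7 -> r4=0x96
body[5] sub  r6, r5, #14 -> r6=0x6d
body[6] sub  r2, r6, r6 -> r2=0x00
body[7] mov  r3, r5 -> r3=0x7b
epilogue: pop r6=0x80, sp=0xab
epilogue: pop r2=0x53, sp=0xac
epilogue: pop r0=0x7d, sp=0xad
r5 is caller-saved -> body value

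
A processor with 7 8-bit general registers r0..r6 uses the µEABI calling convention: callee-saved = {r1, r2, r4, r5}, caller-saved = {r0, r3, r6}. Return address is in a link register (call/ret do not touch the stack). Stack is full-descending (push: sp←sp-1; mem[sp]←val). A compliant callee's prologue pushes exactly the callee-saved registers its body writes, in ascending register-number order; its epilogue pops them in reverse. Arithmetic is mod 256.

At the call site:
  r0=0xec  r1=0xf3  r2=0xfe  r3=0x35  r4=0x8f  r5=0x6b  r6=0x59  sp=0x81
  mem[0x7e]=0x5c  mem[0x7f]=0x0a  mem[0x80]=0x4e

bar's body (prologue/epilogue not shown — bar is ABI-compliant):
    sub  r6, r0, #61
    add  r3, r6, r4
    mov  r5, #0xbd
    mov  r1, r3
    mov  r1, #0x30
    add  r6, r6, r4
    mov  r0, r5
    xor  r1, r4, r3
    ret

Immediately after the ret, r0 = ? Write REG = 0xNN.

prologue: push r1 → mem[0x80]=0xf3, sp=0x80
prologue: push r5 → mem[0x7f]=0x6b, sp=0x7f
body[0] sub  r6, r0, #61 → r6=0xaf
body[1] add  r3, r6, r4 → r3=0x3e
body[2] mov  r5, #0xbd → r5=0xbd
body[3] mov  r1, r3 → r1=0x3e
body[4] mov  r1, #0x30 → r1=0x30
body[5] add  r6, r6, r4 → r6=0x3e
body[6] mov  r0, r5 → r0=0xbd
body[7] xor  r1, r4, r3 → r1=0xb1
epilogue: pop r5=0x6b, sp=0x80
epilogue: pop r1=0xf3, sp=0x81
r0 is caller-saved → body value

REG = 0xbd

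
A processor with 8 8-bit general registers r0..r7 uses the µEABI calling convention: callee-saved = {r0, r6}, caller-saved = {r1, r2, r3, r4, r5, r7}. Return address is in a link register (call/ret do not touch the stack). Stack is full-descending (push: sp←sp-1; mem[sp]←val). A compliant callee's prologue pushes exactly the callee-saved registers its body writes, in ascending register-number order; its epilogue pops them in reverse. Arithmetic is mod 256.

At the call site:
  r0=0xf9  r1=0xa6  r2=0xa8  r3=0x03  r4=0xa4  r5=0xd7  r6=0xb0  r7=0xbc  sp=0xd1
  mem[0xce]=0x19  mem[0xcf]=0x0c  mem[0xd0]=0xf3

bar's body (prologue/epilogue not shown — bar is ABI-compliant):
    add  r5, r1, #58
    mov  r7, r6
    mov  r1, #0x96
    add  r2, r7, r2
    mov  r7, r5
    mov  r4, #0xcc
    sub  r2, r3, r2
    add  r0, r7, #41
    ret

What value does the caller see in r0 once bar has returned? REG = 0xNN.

REG = 0xf9

prologue: push r0 → mem[0xd0]=0xf9, sp=0xd0
body[0] add  r5, r1, #58 → r5=0xe0
body[1] mov  r7, r6 → r7=0xb0
body[2] mov  r1, #0x96 → r1=0x96
body[3] add  r2, r7, r2 → r2=0x58
body[4] mov  r7, r5 → r7=0xe0
body[5] mov  r4, #0xcc → r4=0xcc
body[6] sub  r2, r3, r2 → r2=0xab
body[7] add  r0, r7, #41 → r0=0x09
epilogue: pop r0=0xf9, sp=0xd1
r0 is callee-saved → restored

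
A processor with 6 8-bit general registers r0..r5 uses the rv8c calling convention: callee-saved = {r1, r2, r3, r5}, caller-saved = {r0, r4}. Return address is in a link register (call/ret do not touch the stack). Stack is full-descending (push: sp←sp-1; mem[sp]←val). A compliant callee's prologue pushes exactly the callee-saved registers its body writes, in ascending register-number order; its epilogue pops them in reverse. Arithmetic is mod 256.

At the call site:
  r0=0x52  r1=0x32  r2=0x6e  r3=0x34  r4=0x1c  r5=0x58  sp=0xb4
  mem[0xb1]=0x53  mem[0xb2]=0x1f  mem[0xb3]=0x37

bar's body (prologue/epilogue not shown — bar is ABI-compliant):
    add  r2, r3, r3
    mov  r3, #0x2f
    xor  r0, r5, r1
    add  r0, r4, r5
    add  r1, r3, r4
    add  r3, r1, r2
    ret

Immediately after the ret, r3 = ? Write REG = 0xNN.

prologue: push r1 -> mem[0xb3]=0x32, sp=0xb3
prologue: push r2 -> mem[0xb2]=0x6e, sp=0xb2
prologue: push r3 -> mem[0xb1]=0x34, sp=0xb1
body[0] add  r2, r3, r3 -> r2=0x68
body[1] mov  r3, #0x2f -> r3=0x2f
body[2] xor  r0, r5, r1 -> r0=0x6a
body[3] add  r0, r4, r5 -> r0=0x74
body[4] add  r1, r3, r4 -> r1=0x4b
body[5] add  r3, r1, r2 -> r3=0xb3
epilogue: pop r3=0x34, sp=0xb2
epilogue: pop r2=0x6e, sp=0xb3
epilogue: pop r1=0x32, sp=0xb4
r3 is callee-saved -> restored

REG = 0x34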